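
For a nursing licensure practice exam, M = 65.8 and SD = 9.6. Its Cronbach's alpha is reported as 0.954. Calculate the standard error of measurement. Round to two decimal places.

2.06

SEM = SD · √(1 − ρ) = 9.6 × √0.046 = 9.6 × 0.2145 = 2.059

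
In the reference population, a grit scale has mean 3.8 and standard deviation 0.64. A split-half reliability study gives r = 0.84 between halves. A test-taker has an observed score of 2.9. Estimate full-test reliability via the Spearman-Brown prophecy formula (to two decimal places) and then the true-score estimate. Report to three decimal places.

Spearman-Brown: ρ = 2r/(1 + r) = 2(0.84)/(1 + 0.84) = 1.680/1.84 = 0.9130 → 0.91
T̂ = 0.91(2.9) + 0.09(3.8) = 2.639 + 0.342 = 2.9810 → 2.981

2.981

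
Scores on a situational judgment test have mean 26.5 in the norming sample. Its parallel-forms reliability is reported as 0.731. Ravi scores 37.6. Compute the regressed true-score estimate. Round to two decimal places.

34.61

Weight the observed score by reliability and the mean by (1 − reliability): T̂ = 0.731·37.6 + 0.269·26.5 = 27.4856 + 7.1285 = 34.614.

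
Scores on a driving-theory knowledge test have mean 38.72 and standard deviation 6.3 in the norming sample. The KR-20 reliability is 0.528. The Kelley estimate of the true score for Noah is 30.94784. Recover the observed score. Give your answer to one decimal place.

T̂ = ρX + (1 − ρ)μ  ⇒  X = (T̂ − (1 − ρ)μ) / ρ
X = (30.94784 − 0.472 × 38.72) / 0.528 = (30.94784 − 18.27584) / 0.528 = 12.67200 / 0.528 = 24.000

24.0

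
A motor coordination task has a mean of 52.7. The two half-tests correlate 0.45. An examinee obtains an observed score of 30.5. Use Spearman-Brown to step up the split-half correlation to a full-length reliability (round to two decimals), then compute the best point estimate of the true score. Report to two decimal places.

Spearman-Brown: ρ = 2r/(1 + r) = 2(0.45)/(1 + 0.45) = 0.900/1.45 = 0.6207 → 0.62
T̂ = ρX + (1 − ρ)μ
  = 0.62 × 30.5 + 0.38 × 52.7
  = 18.910 + 20.026
  = 38.936
  ≈ 38.94

38.94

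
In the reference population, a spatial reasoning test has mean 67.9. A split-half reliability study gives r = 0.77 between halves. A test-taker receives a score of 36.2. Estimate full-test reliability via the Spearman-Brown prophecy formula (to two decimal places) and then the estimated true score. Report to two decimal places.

40.32

Spearman-Brown: ρ = 2r/(1 + r) = 2(0.77)/(1 + 0.77) = 1.540/1.77 = 0.8701 → 0.87
T̂ = ρX + (1 − ρ)μ
  = 0.87 × 36.2 + 0.13 × 67.9
  = 31.494 + 8.827
  = 40.321
  ≈ 40.32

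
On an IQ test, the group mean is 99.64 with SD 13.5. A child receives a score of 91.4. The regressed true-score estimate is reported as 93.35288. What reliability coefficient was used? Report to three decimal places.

T̂ = ρX + (1 − ρ)μ  ⇒  T̂ − μ = ρ(X − μ)
ρ = (T̂ − μ)/(X − μ) = (93.35288 − 99.64) / (91.4 − 99.64) = -6.28712 / -8.24 = 0.76300

0.763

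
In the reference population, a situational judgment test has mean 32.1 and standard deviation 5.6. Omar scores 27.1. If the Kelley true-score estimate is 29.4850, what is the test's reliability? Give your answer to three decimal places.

T̂ = ρX + (1 − ρ)μ  ⇒  T̂ − μ = ρ(X − μ)
ρ = (T̂ − μ)/(X − μ) = (29.4850 − 32.1) / (27.1 − 32.1) = -2.6150 / -5.0 = 0.52300

0.523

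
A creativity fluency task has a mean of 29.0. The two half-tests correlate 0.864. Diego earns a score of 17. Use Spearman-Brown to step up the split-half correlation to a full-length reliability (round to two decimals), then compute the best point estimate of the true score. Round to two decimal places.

Spearman-Brown: ρ = 2r/(1 + r) = 2(0.864)/(1 + 0.864) = 1.7280/1.864 = 0.9270 → 0.93
T̂ = ρX + (1 − ρ)μ
  = 0.93 × 17 + 0.07 × 29.0
  = 15.81 + 2.030
  = 17.840
  ≈ 17.84

17.84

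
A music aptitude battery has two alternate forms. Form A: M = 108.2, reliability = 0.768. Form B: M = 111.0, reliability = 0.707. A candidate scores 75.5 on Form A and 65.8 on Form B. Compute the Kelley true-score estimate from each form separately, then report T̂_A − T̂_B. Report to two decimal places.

T̂_A = 0.768(75.5) + 0.232(108.2) = 83.0864
T̂_B = 0.707(65.8) + 0.293(111.0) = 79.0436
T̂_A − T̂_B = 4.0428

4.04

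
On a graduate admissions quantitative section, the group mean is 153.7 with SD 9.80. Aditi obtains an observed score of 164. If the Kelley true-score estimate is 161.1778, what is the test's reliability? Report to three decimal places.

T̂ = ρX + (1 − ρ)μ  ⇒  T̂ − μ = ρ(X − μ)
ρ = (T̂ − μ)/(X − μ) = (161.1778 − 153.7) / (164 − 153.7) = 7.4778 / 10.3 = 0.72600

0.726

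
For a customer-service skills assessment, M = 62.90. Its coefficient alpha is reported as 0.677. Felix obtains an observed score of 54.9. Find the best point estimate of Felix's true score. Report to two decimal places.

T̂ = 0.677(54.9) + 0.323(62.90) = 37.1673 + 20.31670 = 57.484 → 57.48

57.48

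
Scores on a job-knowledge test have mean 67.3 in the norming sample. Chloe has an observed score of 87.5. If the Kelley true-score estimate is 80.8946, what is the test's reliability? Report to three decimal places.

0.673

T̂ = ρX + (1 − ρ)μ  ⇒  T̂ − μ = ρ(X − μ)
ρ = (T̂ − μ)/(X − μ) = (80.8946 − 67.3) / (87.5 − 67.3) = 13.5946 / 20.2 = 0.67300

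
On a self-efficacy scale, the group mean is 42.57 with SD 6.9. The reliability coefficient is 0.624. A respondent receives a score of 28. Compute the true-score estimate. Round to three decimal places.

33.478

Weight the observed score by reliability and the mean by (1 − reliability): T̂ = 0.624·28 + 0.376·42.57 = 17.472 + 16.00632 = 33.4783.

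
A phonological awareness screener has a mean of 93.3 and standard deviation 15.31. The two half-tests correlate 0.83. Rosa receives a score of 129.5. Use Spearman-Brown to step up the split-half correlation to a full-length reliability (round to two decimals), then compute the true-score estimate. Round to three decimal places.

126.242

Spearman-Brown: ρ = 2r/(1 + r) = 2(0.83)/(1 + 0.83) = 1.660/1.83 = 0.9071 → 0.91
T̂ = 0.91(129.5) + 0.09(93.3) = 117.845 + 8.397 = 126.2420 → 126.242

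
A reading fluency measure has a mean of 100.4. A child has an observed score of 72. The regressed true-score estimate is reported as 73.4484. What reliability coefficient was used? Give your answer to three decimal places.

T̂ = ρX + (1 − ρ)μ  ⇒  T̂ − μ = ρ(X − μ)
ρ = (T̂ − μ)/(X − μ) = (73.4484 − 100.4) / (72 − 100.4) = -26.9516 / -28.4 = 0.94900

0.949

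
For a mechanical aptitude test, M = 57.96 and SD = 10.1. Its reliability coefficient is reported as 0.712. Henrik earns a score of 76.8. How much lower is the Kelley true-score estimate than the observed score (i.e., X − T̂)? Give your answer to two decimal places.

T̂ = 0.712(76.8) + 0.288(57.96) = 54.6816 + 16.69248 = 71.3741 → 71.374
X − T̂ = 76.8 − 71.374 = 5.426 → 5.43

5.43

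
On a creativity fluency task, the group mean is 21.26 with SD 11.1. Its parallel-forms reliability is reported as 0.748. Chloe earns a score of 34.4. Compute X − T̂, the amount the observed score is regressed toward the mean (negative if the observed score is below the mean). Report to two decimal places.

3.31

T̂ = ρX + (1 − ρ)μ
  = 0.748 × 34.4 + 0.252 × 21.26
  = 25.7312 + 5.35752
  = 31.0887
  ≈ 31.089
X − T̂ = 34.4 − 31.089 = 3.311 → 3.31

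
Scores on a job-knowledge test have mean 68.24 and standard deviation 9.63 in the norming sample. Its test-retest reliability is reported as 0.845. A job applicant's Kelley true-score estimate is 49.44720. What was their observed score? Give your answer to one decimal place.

46.0

T̂ = ρX + (1 − ρ)μ  ⇒  X = (T̂ − (1 − ρ)μ) / ρ
X = (49.44720 − 0.155 × 68.24) / 0.845 = (49.44720 − 10.57720) / 0.845 = 38.87000 / 0.845 = 46.000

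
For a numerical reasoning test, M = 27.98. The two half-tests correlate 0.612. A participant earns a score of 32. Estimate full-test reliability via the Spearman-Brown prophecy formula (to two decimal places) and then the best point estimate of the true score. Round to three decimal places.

31.035

Spearman-Brown: ρ = 2r/(1 + r) = 2(0.612)/(1 + 0.612) = 1.2240/1.612 = 0.7593 → 0.76
Weight the observed score by reliability and the mean by (1 − reliability): T̂ = 0.76·32 + 0.24·27.98 = 24.32 + 6.7152 = 31.0352.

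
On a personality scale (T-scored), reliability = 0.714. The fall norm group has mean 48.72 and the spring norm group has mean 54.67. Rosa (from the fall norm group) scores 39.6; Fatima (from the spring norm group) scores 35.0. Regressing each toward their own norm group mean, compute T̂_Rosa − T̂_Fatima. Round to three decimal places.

T̂_Rosa = 0.714(39.6) + 0.286(48.72) = 42.20832
T̂_Fatima = 0.714(35.0) + 0.286(54.67) = 40.62562
Difference = 42.20832 − 40.62562 = 1.58270

1.583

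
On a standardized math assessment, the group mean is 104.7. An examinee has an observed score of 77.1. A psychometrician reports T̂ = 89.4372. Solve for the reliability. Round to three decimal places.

0.553

T̂ = ρX + (1 − ρ)μ  ⇒  T̂ − μ = ρ(X − μ)
ρ = (T̂ − μ)/(X − μ) = (89.4372 − 104.7) / (77.1 − 104.7) = -15.2628 / -27.6 = 0.55300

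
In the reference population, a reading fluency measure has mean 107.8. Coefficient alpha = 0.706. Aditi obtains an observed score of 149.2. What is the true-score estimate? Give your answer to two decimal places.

Regress the observed score toward the mean by the unreliability: T̂ = 0.706·149.2 + 0.294·107.8 = 105.3352 + 31.6932 = 137.028.

137.03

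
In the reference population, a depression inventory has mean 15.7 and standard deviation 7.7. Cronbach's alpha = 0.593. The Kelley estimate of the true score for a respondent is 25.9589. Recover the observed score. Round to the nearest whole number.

33

T̂ = ρX + (1 − ρ)μ  ⇒  X = (T̂ − (1 − ρ)μ) / ρ
X = (25.9589 − 0.407 × 15.7) / 0.593 = (25.9589 − 6.3899) / 0.593 = 19.5690 / 0.593 = 33.00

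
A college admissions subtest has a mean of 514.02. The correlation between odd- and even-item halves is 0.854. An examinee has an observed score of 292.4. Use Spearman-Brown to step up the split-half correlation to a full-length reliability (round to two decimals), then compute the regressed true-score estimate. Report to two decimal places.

Spearman-Brown: ρ = 2r/(1 + r) = 2(0.854)/(1 + 0.854) = 1.7080/1.854 = 0.9213 → 0.92
T̂ = 0.92(292.4) + 0.08(514.02) = 269.008 + 41.1216 = 310.130 → 310.13

310.13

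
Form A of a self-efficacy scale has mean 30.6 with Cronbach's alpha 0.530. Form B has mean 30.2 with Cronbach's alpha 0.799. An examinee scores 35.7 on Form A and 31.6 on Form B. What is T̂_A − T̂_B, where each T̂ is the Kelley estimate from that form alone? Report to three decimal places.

1.984

T̂_A = 0.530(35.7) + 0.470(30.6) = 33.30300
T̂_B = 0.799(31.6) + 0.201(30.2) = 31.31860
T̂_A − T̂_B = 1.98440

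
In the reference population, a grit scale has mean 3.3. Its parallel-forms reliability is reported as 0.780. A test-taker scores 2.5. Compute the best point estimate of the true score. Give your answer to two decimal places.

2.68

T̂ = ρX + (1 − ρ)μ
  = 0.780 × 2.5 + 0.220 × 3.3
  = 1.9500 + 0.7260
  = 2.676
  ≈ 2.68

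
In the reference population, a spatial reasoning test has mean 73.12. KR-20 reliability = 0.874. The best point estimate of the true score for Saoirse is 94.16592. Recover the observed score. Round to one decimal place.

T̂ = ρX + (1 − ρ)μ  ⇒  X = (T̂ − (1 − ρ)μ) / ρ
X = (94.16592 − 0.126 × 73.12) / 0.874 = (94.16592 − 9.21312) / 0.874 = 84.95280 / 0.874 = 97.200

97.2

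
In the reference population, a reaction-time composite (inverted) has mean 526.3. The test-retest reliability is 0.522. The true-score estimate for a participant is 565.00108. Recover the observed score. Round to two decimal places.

600.44

T̂ = ρX + (1 − ρ)μ  ⇒  X = (T̂ − (1 − ρ)μ) / ρ
X = (565.00108 − 0.478 × 526.3) / 0.522 = (565.00108 − 251.5714) / 0.522 = 313.42968 / 0.522 = 600.4400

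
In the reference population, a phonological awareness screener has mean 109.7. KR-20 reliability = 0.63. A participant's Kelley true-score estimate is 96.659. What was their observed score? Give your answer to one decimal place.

T̂ = ρX + (1 − ρ)μ  ⇒  X = (T̂ − (1 − ρ)μ) / ρ
X = (96.659 − 0.37 × 109.7) / 0.63 = (96.659 − 40.589) / 0.63 = 56.070 / 0.63 = 89.000

89.0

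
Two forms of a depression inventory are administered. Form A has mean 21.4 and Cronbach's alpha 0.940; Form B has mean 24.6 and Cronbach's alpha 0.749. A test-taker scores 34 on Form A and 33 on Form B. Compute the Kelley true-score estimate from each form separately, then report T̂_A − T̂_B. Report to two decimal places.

T̂_A = 0.940(34) + 0.060(21.4) = 33.2440
T̂_B = 0.749(33) + 0.251(24.6) = 30.8916
T̂_A − T̂_B = 2.3524

2.35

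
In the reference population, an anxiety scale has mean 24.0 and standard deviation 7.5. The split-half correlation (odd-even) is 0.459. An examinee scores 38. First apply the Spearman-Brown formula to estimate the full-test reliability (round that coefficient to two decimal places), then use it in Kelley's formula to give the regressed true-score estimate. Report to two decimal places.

Spearman-Brown: ρ = 2r/(1 + r) = 2(0.459)/(1 + 0.459) = 0.9180/1.459 = 0.6292 → 0.63
T̂ = 0.63(38) + 0.37(24.0) = 23.94 + 8.880 = 32.820 → 32.82

32.82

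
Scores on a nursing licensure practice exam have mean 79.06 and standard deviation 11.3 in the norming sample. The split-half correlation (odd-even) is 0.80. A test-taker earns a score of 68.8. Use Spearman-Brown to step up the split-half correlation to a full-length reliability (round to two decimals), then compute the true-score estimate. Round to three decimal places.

69.929

Spearman-Brown: ρ = 2r/(1 + r) = 2(0.80)/(1 + 0.80) = 1.600/1.80 = 0.8889 → 0.89
Regress the observed score toward the mean by the unreliability: T̂ = 0.89·68.8 + 0.11·79.06 = 61.232 + 8.6966 = 69.9286.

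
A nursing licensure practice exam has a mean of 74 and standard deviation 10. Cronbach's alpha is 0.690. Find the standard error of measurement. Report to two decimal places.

SEM = SD · √(1 − ρ) = 10 × √0.310 = 10 × 0.5568 = 5.568

5.57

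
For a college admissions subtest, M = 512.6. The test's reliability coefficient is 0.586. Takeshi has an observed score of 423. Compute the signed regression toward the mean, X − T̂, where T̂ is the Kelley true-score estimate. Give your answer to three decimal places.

-37.094

T̂ = 0.586(423) + 0.414(512.6) = 247.878 + 212.2164 = 460.09440 → 460.0944
X − T̂ = 423 − 460.0944 = -37.0944 → -37.094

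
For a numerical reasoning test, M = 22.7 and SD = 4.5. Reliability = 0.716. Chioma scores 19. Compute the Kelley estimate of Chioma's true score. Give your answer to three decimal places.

20.051

T̂ = ρX + (1 − ρ)μ
  = 0.716 × 19 + 0.284 × 22.7
  = 13.604 + 6.4468
  = 20.0508
  ≈ 20.051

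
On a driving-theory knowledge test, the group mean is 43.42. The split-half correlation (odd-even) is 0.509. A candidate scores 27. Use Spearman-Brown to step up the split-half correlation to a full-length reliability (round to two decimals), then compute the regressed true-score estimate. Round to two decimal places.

32.42

Spearman-Brown: ρ = 2r/(1 + r) = 2(0.509)/(1 + 0.509) = 1.0180/1.509 = 0.6746 → 0.67
Kelley's formula gives T̂ = 0.67·27 + 0.33·43.42 = 18.09 + 14.3286 = 32.419.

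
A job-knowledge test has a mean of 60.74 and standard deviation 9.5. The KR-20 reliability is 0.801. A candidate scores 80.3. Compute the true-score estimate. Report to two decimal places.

76.41

T̂ = ρX + (1 − ρ)μ
  = 0.801 × 80.3 + 0.199 × 60.74
  = 64.3203 + 12.08726
  = 76.408
  ≈ 76.41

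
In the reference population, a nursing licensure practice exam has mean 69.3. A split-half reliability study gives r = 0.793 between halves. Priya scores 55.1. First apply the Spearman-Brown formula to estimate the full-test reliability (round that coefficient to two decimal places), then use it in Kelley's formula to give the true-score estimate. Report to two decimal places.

56.80

Spearman-Brown: ρ = 2r/(1 + r) = 2(0.793)/(1 + 0.793) = 1.5860/1.793 = 0.8846 → 0.88
T̂ = 0.88(55.1) + 0.12(69.3) = 48.488 + 8.316 = 56.804 → 56.80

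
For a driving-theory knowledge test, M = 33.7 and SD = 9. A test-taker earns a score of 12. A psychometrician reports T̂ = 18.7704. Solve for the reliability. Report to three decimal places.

T̂ = ρX + (1 − ρ)μ  ⇒  T̂ − μ = ρ(X − μ)
ρ = (T̂ − μ)/(X − μ) = (18.7704 − 33.7) / (12 − 33.7) = -14.9296 / -21.7 = 0.68800

0.688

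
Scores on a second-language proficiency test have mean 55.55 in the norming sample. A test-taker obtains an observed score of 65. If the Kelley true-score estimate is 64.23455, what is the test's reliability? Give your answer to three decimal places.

0.919

T̂ = ρX + (1 − ρ)μ  ⇒  T̂ − μ = ρ(X − μ)
ρ = (T̂ − μ)/(X − μ) = (64.23455 − 55.55) / (65 − 55.55) = 8.68455 / 9.45 = 0.91900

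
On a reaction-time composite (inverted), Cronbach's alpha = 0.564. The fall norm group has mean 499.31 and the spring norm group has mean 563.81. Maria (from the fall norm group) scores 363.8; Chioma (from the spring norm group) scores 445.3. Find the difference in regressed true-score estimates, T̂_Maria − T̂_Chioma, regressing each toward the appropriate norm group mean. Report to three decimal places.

-74.088

T̂_Maria = 0.564(363.8) + 0.436(499.31) = 422.88236
T̂_Chioma = 0.564(445.3) + 0.436(563.81) = 496.97036
Difference = 422.88236 − 496.97036 = -74.08800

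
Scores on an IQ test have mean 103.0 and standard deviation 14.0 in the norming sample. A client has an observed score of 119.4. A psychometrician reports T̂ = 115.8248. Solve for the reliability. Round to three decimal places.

T̂ = ρX + (1 − ρ)μ  ⇒  T̂ − μ = ρ(X − μ)
ρ = (T̂ − μ)/(X − μ) = (115.8248 − 103.0) / (119.4 − 103.0) = 12.8248 / 16.4 = 0.78200

0.782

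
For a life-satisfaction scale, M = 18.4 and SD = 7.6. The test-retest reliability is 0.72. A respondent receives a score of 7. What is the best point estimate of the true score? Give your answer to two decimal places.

T̂ = 0.72(7) + 0.28(18.4) = 5.04 + 5.152 = 10.192 → 10.19

10.19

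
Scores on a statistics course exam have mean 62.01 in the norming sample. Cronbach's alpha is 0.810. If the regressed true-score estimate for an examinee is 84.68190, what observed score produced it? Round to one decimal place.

90.0

T̂ = ρX + (1 − ρ)μ  ⇒  X = (T̂ − (1 − ρ)μ) / ρ
X = (84.68190 − 0.190 × 62.01) / 0.810 = (84.68190 − 11.78190) / 0.810 = 72.90000 / 0.810 = 90.000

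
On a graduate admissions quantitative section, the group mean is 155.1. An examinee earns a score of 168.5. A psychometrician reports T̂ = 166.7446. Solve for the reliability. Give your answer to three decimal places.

0.869

T̂ = ρX + (1 − ρ)μ  ⇒  T̂ − μ = ρ(X − μ)
ρ = (T̂ − μ)/(X − μ) = (166.7446 − 155.1) / (168.5 − 155.1) = 11.6446 / 13.4 = 0.86900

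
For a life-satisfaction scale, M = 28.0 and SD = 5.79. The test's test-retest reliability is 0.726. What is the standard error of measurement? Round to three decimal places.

SEM = SD · √(1 − ρ) = 5.79 × √0.274 = 5.79 × 0.5235 = 3.0308

3.031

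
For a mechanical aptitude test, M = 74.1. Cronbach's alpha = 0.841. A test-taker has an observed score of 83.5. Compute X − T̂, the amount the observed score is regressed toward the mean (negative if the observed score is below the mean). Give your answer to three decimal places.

T̂ = 0.841(83.5) + 0.159(74.1) = 70.2235 + 11.7819 = 82.00540 → 82.0054
X − T̂ = 83.5 − 82.0054 = 1.4946 → 1.495

1.495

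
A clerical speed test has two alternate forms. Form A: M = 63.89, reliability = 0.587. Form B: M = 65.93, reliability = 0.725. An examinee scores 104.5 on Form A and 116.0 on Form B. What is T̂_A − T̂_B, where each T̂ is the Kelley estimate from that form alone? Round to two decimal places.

-14.50

T̂_A = 0.587(104.5) + 0.413(63.89) = 87.7281
T̂_B = 0.725(116.0) + 0.275(65.93) = 102.2308
T̂_A − T̂_B = -14.5027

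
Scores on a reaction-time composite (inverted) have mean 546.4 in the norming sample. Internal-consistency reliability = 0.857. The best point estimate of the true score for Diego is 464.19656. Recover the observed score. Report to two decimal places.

T̂ = ρX + (1 − ρ)μ  ⇒  X = (T̂ − (1 − ρ)μ) / ρ
X = (464.19656 − 0.143 × 546.4) / 0.857 = (464.19656 − 78.1352) / 0.857 = 386.06136 / 0.857 = 450.4800

450.48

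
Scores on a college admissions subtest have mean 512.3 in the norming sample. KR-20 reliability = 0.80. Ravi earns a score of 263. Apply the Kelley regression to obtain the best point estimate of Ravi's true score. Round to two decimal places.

312.86

T̂ = 0.80(263) + 0.20(512.3) = 210.40 + 102.460 = 312.860 → 312.86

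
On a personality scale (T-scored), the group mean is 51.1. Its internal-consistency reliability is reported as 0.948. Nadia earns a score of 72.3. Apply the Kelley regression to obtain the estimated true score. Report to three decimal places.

71.198

T̂ = 0.948(72.3) + 0.052(51.1) = 68.5404 + 2.6572 = 71.1976 → 71.198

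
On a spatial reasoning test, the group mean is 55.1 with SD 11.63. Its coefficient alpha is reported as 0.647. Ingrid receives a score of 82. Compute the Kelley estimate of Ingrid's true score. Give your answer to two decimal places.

Regress the observed score toward the mean by the unreliability: T̂ = 0.647·82 + 0.353·55.1 = 53.054 + 19.4503 = 72.504.

72.50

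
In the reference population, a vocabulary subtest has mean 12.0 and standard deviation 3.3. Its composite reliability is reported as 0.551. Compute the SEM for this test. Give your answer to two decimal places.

SEM = SD · √(1 − ρ) = 3.3 × √0.449 = 3.3 × 0.6701 = 2.211

2.21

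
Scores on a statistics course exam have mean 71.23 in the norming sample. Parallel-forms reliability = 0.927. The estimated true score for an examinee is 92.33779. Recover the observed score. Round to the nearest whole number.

94

T̂ = ρX + (1 − ρ)μ  ⇒  X = (T̂ − (1 − ρ)μ) / ρ
X = (92.33779 − 0.073 × 71.23) / 0.927 = (92.33779 − 5.19979) / 0.927 = 87.13800 / 0.927 = 94.00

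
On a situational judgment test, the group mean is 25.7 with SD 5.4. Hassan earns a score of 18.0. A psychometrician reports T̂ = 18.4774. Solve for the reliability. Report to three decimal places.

0.938

T̂ = ρX + (1 − ρ)μ  ⇒  T̂ − μ = ρ(X − μ)
ρ = (T̂ − μ)/(X − μ) = (18.4774 − 25.7) / (18.0 − 25.7) = -7.2226 / -7.7 = 0.93800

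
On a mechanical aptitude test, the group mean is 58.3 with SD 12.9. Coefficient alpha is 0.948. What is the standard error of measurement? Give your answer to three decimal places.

SEM = SD · √(1 − ρ) = 12.9 × √0.052 = 12.9 × 0.2280 = 2.9417

2.942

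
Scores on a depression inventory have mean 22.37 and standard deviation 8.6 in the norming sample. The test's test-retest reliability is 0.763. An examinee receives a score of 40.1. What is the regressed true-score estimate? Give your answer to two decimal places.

35.90

T̂ = 0.763(40.1) + 0.237(22.37) = 30.5963 + 5.30169 = 35.898 → 35.90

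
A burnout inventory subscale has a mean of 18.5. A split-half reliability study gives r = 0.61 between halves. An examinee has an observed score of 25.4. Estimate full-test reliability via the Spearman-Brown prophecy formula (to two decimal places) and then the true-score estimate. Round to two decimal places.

Spearman-Brown: ρ = 2r/(1 + r) = 2(0.61)/(1 + 0.61) = 1.220/1.61 = 0.7578 → 0.76
T̂ = ρX + (1 − ρ)μ
  = 0.76 × 25.4 + 0.24 × 18.5
  = 19.304 + 4.440
  = 23.744
  ≈ 23.74

23.74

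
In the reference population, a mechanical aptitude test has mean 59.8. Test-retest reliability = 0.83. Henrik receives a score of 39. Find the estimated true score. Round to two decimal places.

T̂ = ρX + (1 − ρ)μ
  = 0.83 × 39 + 0.17 × 59.8
  = 32.37 + 10.166
  = 42.536
  ≈ 42.54

42.54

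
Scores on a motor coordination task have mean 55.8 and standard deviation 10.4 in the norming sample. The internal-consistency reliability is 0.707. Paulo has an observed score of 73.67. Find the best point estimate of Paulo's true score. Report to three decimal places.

T̂ = 0.707(73.67) + 0.293(55.8) = 52.08469 + 16.3494 = 68.4341 → 68.434

68.434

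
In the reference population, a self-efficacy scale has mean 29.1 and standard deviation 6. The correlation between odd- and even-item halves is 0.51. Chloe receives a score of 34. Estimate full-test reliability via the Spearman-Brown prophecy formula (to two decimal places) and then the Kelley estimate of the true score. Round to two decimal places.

32.43

Spearman-Brown: ρ = 2r/(1 + r) = 2(0.51)/(1 + 0.51) = 1.020/1.51 = 0.6755 → 0.68
T̂ = 0.68(34) + 0.32(29.1) = 23.12 + 9.312 = 32.432 → 32.43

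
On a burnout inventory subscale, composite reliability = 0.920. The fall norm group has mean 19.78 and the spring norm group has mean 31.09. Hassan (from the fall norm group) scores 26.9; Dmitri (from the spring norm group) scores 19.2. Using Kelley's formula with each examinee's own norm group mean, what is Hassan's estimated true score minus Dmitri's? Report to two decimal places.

6.18

T̂_Hassan = 0.920(26.9) + 0.080(19.78) = 26.3304
T̂_Dmitri = 0.920(19.2) + 0.080(31.09) = 20.1512
Difference = 26.3304 − 20.1512 = 6.1792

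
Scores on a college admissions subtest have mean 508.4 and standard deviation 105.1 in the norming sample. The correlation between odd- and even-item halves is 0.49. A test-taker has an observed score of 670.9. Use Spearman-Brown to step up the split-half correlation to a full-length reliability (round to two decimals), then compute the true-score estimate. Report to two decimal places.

Spearman-Brown: ρ = 2r/(1 + r) = 2(0.49)/(1 + 0.49) = 0.980/1.49 = 0.6577 → 0.66
T̂ = 0.66(670.9) + 0.34(508.4) = 442.794 + 172.856 = 615.650 → 615.65

615.65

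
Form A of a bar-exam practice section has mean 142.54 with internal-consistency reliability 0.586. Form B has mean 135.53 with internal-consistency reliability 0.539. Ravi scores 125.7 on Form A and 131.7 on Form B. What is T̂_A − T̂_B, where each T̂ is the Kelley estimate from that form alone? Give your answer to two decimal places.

T̂_A = 0.586(125.7) + 0.414(142.54) = 132.6718
T̂_B = 0.539(131.7) + 0.461(135.53) = 133.4656
T̂_A − T̂_B = -0.7939

-0.79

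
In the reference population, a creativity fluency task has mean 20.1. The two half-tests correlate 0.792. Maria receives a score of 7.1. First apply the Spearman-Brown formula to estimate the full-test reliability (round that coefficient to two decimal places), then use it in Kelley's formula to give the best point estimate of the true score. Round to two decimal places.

8.66

Spearman-Brown: ρ = 2r/(1 + r) = 2(0.792)/(1 + 0.792) = 1.5840/1.792 = 0.8839 → 0.88
Weight the observed score by reliability and the mean by (1 − reliability): T̂ = 0.88·7.1 + 0.12·20.1 = 6.248 + 2.412 = 8.660.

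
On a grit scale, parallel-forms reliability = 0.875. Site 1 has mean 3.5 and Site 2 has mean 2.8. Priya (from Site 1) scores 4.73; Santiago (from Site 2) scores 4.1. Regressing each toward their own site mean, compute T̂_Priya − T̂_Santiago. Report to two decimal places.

T̂_Priya = 0.875(4.73) + 0.125(3.5) = 4.5762
T̂_Santiago = 0.875(4.1) + 0.125(2.8) = 3.9375
Difference = 4.5762 − 3.9375 = 0.6388

0.64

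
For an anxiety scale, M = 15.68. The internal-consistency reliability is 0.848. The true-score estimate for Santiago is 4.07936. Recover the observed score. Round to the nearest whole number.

T̂ = ρX + (1 − ρ)μ  ⇒  X = (T̂ − (1 − ρ)μ) / ρ
X = (4.07936 − 0.152 × 15.68) / 0.848 = (4.07936 − 2.38336) / 0.848 = 1.69600 / 0.848 = 2.00

2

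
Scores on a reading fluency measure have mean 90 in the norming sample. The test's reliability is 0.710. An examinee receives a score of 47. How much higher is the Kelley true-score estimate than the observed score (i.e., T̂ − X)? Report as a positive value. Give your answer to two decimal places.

12.47

Kelley's formula gives T̂ = 0.710·47 + 0.290·90 = 33.370 + 26.100 = 59.4700.
T̂ − X = 59.470 − 47 = 12.470 → 12.47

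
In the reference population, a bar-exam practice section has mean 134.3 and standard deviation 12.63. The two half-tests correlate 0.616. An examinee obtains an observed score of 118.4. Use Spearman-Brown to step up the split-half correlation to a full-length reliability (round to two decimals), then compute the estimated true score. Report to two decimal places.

122.22

Spearman-Brown: ρ = 2r/(1 + r) = 2(0.616)/(1 + 0.616) = 1.2320/1.616 = 0.7624 → 0.76
Weight the observed score by reliability and the mean by (1 − reliability): T̂ = 0.76·118.4 + 0.24·134.3 = 89.984 + 32.232 = 122.216.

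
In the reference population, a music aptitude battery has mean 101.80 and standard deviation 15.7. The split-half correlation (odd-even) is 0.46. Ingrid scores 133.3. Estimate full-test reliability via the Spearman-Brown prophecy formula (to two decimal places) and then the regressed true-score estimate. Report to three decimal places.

Spearman-Brown: ρ = 2r/(1 + r) = 2(0.46)/(1 + 0.46) = 0.920/1.46 = 0.6301 → 0.63
Regress the observed score toward the mean by the unreliability: T̂ = 0.63·133.3 + 0.37·101.80 = 83.979 + 37.6660 = 121.6450.

121.645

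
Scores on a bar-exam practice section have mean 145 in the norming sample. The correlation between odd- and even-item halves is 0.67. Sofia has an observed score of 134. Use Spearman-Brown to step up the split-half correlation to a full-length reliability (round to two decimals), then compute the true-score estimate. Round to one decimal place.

Spearman-Brown: ρ = 2r/(1 + r) = 2(0.67)/(1 + 0.67) = 1.340/1.67 = 0.8024 → 0.80
T̂ = ρX + (1 − ρ)μ
  = 0.80 × 134 + 0.20 × 145
  = 107.20 + 29.00
  = 136.20
  ≈ 136.2

136.2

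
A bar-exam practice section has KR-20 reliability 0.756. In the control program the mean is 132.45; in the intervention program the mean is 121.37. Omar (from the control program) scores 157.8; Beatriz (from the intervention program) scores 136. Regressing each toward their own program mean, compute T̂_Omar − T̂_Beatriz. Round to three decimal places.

T̂_Omar = 0.756(157.8) + 0.244(132.45) = 151.61460
T̂_Beatriz = 0.756(136) + 0.244(121.37) = 132.43028
Difference = 151.61460 − 132.43028 = 19.18432

19.184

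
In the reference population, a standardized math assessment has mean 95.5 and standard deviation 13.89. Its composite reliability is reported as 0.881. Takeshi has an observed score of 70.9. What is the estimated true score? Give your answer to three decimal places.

73.827

T̂ = ρX + (1 − ρ)μ
  = 0.881 × 70.9 + 0.119 × 95.5
  = 62.4629 + 11.3645
  = 73.8274
  ≈ 73.827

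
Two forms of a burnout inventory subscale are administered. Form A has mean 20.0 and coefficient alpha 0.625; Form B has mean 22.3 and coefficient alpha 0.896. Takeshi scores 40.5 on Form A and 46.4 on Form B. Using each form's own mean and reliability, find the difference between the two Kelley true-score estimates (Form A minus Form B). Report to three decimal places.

-11.081

T̂_A = 0.625(40.5) + 0.375(20.0) = 32.81250
T̂_B = 0.896(46.4) + 0.104(22.3) = 43.89360
T̂_A − T̂_B = -11.08110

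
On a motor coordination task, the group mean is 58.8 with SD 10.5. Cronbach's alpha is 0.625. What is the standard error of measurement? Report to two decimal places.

SEM = SD · √(1 − ρ) = 10.5 × √0.375 = 10.5 × 0.6124 = 6.430

6.43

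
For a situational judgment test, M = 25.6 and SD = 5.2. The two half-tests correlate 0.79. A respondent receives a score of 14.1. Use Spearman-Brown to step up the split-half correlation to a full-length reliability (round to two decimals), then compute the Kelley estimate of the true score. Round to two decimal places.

15.48

Spearman-Brown: ρ = 2r/(1 + r) = 2(0.79)/(1 + 0.79) = 1.580/1.79 = 0.8827 → 0.88
Weight the observed score by reliability and the mean by (1 − reliability): T̂ = 0.88·14.1 + 0.12·25.6 = 12.408 + 3.072 = 15.480.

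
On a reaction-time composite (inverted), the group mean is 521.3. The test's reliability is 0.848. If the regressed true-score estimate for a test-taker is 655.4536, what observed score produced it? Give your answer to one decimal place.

679.5

T̂ = ρX + (1 − ρ)μ  ⇒  X = (T̂ − (1 − ρ)μ) / ρ
X = (655.4536 − 0.152 × 521.3) / 0.848 = (655.4536 − 79.2376) / 0.848 = 576.2160 / 0.848 = 679.500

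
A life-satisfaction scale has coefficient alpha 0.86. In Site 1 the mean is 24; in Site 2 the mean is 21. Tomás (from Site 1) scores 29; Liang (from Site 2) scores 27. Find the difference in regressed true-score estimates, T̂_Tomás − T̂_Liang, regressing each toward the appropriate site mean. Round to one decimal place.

T̂_Tomás = 0.86(29) + 0.14(24) = 28.300
T̂_Liang = 0.86(27) + 0.14(21) = 26.160
Difference = 28.300 − 26.160 = 2.140

2.1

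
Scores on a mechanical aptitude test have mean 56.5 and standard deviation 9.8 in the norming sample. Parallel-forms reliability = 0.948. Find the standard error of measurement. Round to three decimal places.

SEM = SD · √(1 − ρ) = 9.8 × √0.052 = 9.8 × 0.2280 = 2.2347

2.235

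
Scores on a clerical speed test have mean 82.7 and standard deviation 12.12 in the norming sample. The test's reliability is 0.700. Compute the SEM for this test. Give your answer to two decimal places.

6.64

SEM = SD · √(1 − ρ) = 12.12 × √0.300 = 12.12 × 0.5477 = 6.638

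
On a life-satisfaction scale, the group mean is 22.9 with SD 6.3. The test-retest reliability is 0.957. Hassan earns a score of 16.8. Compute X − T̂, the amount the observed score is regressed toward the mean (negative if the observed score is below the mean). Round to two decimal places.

Weight the observed score by reliability and the mean by (1 − reliability): T̂ = 0.957·16.8 + 0.043·22.9 = 16.0776 + 0.9847 = 17.0623.
X − T̂ = 16.8 − 17.062 = -0.262 → -0.26

-0.26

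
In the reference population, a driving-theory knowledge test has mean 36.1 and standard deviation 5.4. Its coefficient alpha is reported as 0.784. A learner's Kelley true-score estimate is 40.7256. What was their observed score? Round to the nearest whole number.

42

T̂ = ρX + (1 − ρ)μ  ⇒  X = (T̂ − (1 − ρ)μ) / ρ
X = (40.7256 − 0.216 × 36.1) / 0.784 = (40.7256 − 7.7976) / 0.784 = 32.9280 / 0.784 = 42.00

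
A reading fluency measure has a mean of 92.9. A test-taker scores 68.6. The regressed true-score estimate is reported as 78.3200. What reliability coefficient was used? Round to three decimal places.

0.600

T̂ = ρX + (1 − ρ)μ  ⇒  T̂ − μ = ρ(X − μ)
ρ = (T̂ − μ)/(X − μ) = (78.3200 − 92.9) / (68.6 − 92.9) = -14.5800 / -24.3 = 0.60000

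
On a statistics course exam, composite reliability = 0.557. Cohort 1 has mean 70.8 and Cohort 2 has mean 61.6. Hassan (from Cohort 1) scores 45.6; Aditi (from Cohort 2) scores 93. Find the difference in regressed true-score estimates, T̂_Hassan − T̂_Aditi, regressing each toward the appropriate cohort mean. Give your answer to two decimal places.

T̂_Hassan = 0.557(45.6) + 0.443(70.8) = 56.7636
T̂_Aditi = 0.557(93) + 0.443(61.6) = 79.0898
Difference = 56.7636 − 79.0898 = -22.3262

-22.33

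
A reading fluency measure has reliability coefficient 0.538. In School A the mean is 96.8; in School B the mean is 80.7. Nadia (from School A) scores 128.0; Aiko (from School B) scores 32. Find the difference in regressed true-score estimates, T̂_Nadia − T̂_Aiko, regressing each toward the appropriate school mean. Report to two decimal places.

T̂_Nadia = 0.538(128.0) + 0.462(96.8) = 113.5856
T̂_Aiko = 0.538(32) + 0.462(80.7) = 54.4994
Difference = 113.5856 − 54.4994 = 59.0862

59.09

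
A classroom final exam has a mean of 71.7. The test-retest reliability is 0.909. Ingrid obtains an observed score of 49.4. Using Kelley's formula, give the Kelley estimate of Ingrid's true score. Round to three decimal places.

51.429

T̂ = 0.909(49.4) + 0.091(71.7) = 44.9046 + 6.5247 = 51.4293 → 51.429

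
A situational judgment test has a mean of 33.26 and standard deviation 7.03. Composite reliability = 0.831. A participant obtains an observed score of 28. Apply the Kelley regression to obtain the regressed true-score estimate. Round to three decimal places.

T̂ = 0.831(28) + 0.169(33.26) = 23.268 + 5.62094 = 28.8889 → 28.889

28.889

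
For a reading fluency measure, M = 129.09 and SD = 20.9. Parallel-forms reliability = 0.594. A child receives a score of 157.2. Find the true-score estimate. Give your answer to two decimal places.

T̂ = ρX + (1 − ρ)μ
  = 0.594 × 157.2 + 0.406 × 129.09
  = 93.3768 + 52.41054
  = 145.787
  ≈ 145.79

145.79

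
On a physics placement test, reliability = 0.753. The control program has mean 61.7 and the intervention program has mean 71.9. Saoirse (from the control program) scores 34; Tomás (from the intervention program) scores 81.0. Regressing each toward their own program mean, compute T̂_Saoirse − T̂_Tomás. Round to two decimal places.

T̂_Saoirse = 0.753(34) + 0.247(61.7) = 40.8419
T̂_Tomás = 0.753(81.0) + 0.247(71.9) = 78.7523
Difference = 40.8419 − 78.7523 = -37.9104

-37.91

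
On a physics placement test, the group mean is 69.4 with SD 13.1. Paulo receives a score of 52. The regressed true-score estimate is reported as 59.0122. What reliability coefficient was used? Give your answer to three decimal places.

0.597

T̂ = ρX + (1 − ρ)μ  ⇒  T̂ − μ = ρ(X − μ)
ρ = (T̂ − μ)/(X − μ) = (59.0122 − 69.4) / (52 − 69.4) = -10.3878 / -17.4 = 0.59700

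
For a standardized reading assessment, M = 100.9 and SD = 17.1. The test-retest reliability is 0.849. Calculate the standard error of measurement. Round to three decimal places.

SEM = SD · √(1 − ρ) = 17.1 × √0.151 = 17.1 × 0.3886 = 6.6448

6.645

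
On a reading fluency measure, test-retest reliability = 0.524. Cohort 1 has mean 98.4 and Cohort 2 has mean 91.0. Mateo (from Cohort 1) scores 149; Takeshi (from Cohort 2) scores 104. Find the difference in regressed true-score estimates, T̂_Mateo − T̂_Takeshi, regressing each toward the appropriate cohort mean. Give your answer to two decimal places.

27.10

T̂_Mateo = 0.524(149) + 0.476(98.4) = 124.9144
T̂_Takeshi = 0.524(104) + 0.476(91.0) = 97.8120
Difference = 124.9144 − 97.8120 = 27.1024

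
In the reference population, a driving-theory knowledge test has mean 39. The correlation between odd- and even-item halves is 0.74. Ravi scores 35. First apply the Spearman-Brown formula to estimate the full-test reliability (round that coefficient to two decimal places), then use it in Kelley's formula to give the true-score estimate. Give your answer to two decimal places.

Spearman-Brown: ρ = 2r/(1 + r) = 2(0.74)/(1 + 0.74) = 1.480/1.74 = 0.8506 → 0.85
Weight the observed score by reliability and the mean by (1 − reliability): T̂ = 0.85·35 + 0.15·39 = 29.75 + 5.85 = 35.600.

35.60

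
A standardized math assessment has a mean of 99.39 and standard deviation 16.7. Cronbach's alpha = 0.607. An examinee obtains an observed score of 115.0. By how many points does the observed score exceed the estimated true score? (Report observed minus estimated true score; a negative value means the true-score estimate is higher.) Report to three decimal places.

6.135

T̂ = ρX + (1 − ρ)μ
  = 0.607 × 115.0 + 0.393 × 99.39
  = 69.8050 + 39.06027
  = 108.86527
  ≈ 108.8653
X − T̂ = 115.0 − 108.8653 = 6.1347 → 6.135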